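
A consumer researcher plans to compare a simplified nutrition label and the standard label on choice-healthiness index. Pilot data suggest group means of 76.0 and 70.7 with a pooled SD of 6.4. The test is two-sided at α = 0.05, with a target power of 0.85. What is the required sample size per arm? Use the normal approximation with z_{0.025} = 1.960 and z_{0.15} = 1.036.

n = 27 per group

Cohen's d = |M₁ − M₂| / SD_pooled = |76.0 − 70.7| / 6.4 = 5.3 / 6.4 = 0.828.
For two independent groups with equal n: n = 2·((z_{α/2} + z_β) / d)².
z_{α/2} + z_β = 1.960 + 1.036 = 2.996.
n = 2 × (2.996 / 0.828)² = 2 × 3.618² = 2 × 13.09 = 26.2.
Round up to the next whole participant.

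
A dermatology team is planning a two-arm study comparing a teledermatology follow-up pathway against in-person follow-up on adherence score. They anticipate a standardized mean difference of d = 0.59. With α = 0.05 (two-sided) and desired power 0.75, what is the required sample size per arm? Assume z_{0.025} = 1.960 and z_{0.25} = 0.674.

For two independent groups with equal n: n = 2·((z_{α/2} + z_β) / d)².
z_{α/2} + z_β = 1.960 + 0.674 = 2.634.
n = 2 × (2.634 / 0.59)² = 2 × 4.464² = 2 × 19.93 = 39.9.
Round up to the next whole participant.

n = 40 per group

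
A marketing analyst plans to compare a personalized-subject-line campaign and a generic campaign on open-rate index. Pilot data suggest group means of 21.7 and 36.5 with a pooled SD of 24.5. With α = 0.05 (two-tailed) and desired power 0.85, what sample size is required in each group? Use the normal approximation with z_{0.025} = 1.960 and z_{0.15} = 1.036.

Cohen's d = |M₁ − M₂| / SD_pooled = |21.7 − 36.5| / 24.5 = 14.8 / 24.5 = 0.604.
For two independent groups with equal n: n = 2·((z_{α/2} + z_β) / d)².
z_{α/2} + z_β = 1.960 + 1.036 = 2.996.
n = 2 × (2.996 / 0.604)² = 2 × 4.960² = 2 × 24.60 = 49.2.
Round up to the next whole participant.

n = 50 per group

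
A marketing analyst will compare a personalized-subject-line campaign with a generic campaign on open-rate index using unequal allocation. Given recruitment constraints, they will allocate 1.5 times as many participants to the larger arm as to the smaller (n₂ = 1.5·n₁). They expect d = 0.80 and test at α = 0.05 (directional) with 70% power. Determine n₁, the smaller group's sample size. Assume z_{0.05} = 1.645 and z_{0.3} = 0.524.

n₁ = 13

With allocation ratio k = n₂/n₁ = 1.5, Var(x̄₁−x̄₂) = σ²(1/n₁ + 1/(k·n₁)) = σ²·(k+1)/(k·n₁).
So n₁ = (1 + 1/k)·((z_{α} + z_β)/d)² = 1.667 × (2.169/0.80)².
n₁ = 1.667 × 7.35 = 12.3.
Round up: n₁ = 13, giving n₂ = ⌈1.5 × 13⌉ = ⌈19.5⌉ = 20.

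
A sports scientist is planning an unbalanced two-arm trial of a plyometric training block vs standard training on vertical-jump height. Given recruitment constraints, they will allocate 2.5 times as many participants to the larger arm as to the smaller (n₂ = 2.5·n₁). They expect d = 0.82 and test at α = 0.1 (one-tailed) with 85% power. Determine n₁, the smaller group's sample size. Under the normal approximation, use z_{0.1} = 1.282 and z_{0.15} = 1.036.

With allocation ratio k = n₂/n₁ = 2.5, Var(x̄₁−x̄₂) = σ²(1/n₁ + 1/(k·n₁)) = σ²·(k+1)/(k·n₁).
So n₁ = (1 + 1/k)·((z_{α} + z_β)/d)² = 1.400 × (2.318/0.82)².
n₁ = 1.400 × 7.99 = 11.2.
Round up: n₁ = 12, giving n₂ = 2.5 × 12 = 30.

n₁ = 12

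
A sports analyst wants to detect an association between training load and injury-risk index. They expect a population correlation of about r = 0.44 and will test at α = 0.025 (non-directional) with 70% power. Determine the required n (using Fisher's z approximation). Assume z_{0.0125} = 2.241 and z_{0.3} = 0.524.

n = 38

Fisher's z: C = ½·ln((1+r)/(1−r)) = ½·ln(2.5714) = 0.4722.
n = ((z_{α/2} + z_β)/C)² + 3.
(2.241 + 0.524) / 0.4722 = 2.765 / 0.4722 = 5.856.
n = 5.856² + 3 = 34.29 + 3 = 37.3.
Round up.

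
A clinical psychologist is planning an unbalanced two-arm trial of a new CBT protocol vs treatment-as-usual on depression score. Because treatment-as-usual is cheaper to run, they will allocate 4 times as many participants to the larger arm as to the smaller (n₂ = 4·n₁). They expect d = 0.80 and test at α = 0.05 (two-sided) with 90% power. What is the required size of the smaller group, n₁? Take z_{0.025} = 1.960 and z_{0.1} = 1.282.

n₁ = 21

With allocation ratio k = n₂/n₁ = 4, Var(x̄₁−x̄₂) = σ²(1/n₁ + 1/(k·n₁)) = σ²·(k+1)/(k·n₁).
So n₁ = (1 + 1/k)·((z_{α/2} + z_β)/d)² = 1.250 × (3.242/0.80)².
n₁ = 1.250 × 16.42 = 20.5.
Round up: n₁ = 21, giving n₂ = 4 × 21 = 84.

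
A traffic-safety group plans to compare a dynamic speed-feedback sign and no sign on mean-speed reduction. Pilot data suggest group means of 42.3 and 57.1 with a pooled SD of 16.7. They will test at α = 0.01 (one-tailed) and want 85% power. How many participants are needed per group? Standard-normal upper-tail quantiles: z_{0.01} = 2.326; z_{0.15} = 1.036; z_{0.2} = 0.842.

n = 29 per group

Cohen's d = |M₁ − M₂| / SD_pooled = |42.3 − 57.1| / 16.7 = 14.8 / 16.7 = 0.886.
For two independent groups with equal n: n = 2·((z_{α} + z_β) / d)².
z_{α} + z_β = 2.326 + 1.036 = 3.362.
n = 2 × (3.362 / 0.886)² = 2 × 3.795² = 2 × 14.40 = 28.8.
Round up to the next whole participant.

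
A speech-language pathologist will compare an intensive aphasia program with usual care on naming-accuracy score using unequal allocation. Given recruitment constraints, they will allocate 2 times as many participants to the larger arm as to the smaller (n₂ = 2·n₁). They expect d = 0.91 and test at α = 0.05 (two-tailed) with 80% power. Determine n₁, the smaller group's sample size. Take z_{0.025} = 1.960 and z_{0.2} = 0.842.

With allocation ratio k = n₂/n₁ = 2, Var(x̄₁−x̄₂) = σ²(1/n₁ + 1/(k·n₁)) = σ²·(k+1)/(k·n₁).
So n₁ = (1 + 1/k)·((z_{α/2} + z_β)/d)² = 1.500 × (2.802/0.91)².
n₁ = 1.500 × 9.48 = 14.2.
Round up: n₁ = 15, giving n₂ = 2 × 15 = 30.

n₁ = 15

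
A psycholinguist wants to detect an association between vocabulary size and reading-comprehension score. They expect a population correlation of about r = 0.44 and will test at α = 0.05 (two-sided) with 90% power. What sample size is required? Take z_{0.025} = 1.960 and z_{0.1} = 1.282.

Fisher's z: C = ½·ln((1+r)/(1−r)) = ½·ln(2.5714) = 0.4722.
n = ((z_{α/2} + z_β)/C)² + 3.
(1.960 + 1.282) / 0.4722 = 3.242 / 0.4722 = 6.866.
n = 6.866² + 3 = 47.14 + 3 = 50.1.
Round up.

n = 51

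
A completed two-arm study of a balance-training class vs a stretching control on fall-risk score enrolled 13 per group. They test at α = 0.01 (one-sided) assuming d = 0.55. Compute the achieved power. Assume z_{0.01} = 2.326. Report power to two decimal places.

power ≈ 0.18

For two equal groups, power = Φ(d·√(n/2) − z_{α}).
d·√(n/2) = 0.55 × √(13/2) = 0.55 × 2.550 = 1.402.
z_β = 1.402 − 2.326 = -0.924.
Power = Φ(-0.924) = 0.178.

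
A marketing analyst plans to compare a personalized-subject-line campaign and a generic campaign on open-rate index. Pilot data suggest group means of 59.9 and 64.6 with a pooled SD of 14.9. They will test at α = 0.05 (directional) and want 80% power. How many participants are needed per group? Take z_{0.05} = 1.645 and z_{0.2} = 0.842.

Cohen's d = |M₁ − M₂| / SD_pooled = |59.9 − 64.6| / 14.9 = 4.7 / 14.9 = 0.315.
For two independent groups with equal n: n = 2·((z_{α} + z_β) / d)².
z_{α} + z_β = 1.645 + 0.842 = 2.487.
n = 2 × (2.487 / 0.315)² = 2 × 7.895² = 2 × 62.33 = 124.7.
Round up to the next whole participant.

n = 125 per group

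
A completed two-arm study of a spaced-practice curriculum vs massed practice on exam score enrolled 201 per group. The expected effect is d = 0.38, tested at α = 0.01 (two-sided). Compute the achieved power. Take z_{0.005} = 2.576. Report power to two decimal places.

power ≈ 0.89

For two equal groups, power = Φ(d·√(n/2) − z_{α/2}).
d·√(n/2) = 0.38 × √(201/2) = 0.38 × 10.025 = 3.809.
z_β = 3.809 − 2.576 = 1.233.
Power = Φ(1.233) = 0.891.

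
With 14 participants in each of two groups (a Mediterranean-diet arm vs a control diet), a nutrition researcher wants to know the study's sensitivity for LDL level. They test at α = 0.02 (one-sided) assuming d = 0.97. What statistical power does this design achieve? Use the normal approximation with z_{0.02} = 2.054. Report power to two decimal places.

For two equal groups, power = Φ(d·√(n/2) − z_{α}).
d·√(n/2) = 0.97 × √(14/2) = 0.97 × 2.646 = 2.566.
z_β = 2.566 − 2.054 = 0.512.
Power = Φ(0.512) = 0.696.

power ≈ 0.70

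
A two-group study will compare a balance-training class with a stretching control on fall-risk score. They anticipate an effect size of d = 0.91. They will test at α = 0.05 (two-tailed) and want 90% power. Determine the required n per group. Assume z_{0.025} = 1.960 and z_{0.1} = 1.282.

For two independent groups with equal n: n = 2·((z_{α/2} + z_β) / d)².
z_{α/2} + z_β = 1.960 + 1.282 = 3.242.
n = 2 × (3.242 / 0.91)² = 2 × 3.563² = 2 × 12.69 = 25.4.
Round up to the next whole participant.

n = 26 per group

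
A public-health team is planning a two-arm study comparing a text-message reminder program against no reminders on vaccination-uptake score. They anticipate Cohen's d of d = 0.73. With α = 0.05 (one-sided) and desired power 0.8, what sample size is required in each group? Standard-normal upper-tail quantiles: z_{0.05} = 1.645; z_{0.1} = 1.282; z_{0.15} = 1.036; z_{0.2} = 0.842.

For two independent groups with equal n: n = 2·((z_{α} + z_β) / d)².
z_{α} + z_β = 1.645 + 0.842 = 2.487.
n = 2 × (2.487 / 0.73)² = 2 × 3.407² = 2 × 11.61 = 23.2.
Round up to the next whole participant.

n = 24 per group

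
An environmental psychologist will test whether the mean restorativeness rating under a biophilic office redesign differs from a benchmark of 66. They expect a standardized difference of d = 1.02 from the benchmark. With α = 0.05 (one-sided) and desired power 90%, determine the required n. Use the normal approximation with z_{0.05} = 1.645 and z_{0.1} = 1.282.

n = 9

For a one-sample test: n = ((z_{α} + z_β) / d)².
z_{α} + z_β = 1.645 + 1.282 = 2.927.
n = (2.927 / 1.02)² = 2.870² = 8.23.
Round up.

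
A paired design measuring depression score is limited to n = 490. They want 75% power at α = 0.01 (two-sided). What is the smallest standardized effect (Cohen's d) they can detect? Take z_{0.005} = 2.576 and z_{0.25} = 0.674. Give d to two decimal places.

For a single sample (or paired design) of n = 490: d_min = (z_{α/2} + z_β)/√n.
z-sum = 2.576 + 0.674 = 3.250.
d_min = 3.250 / √490 = 3.250 / 22.136 = 0.147.

d_min ≈ 0.15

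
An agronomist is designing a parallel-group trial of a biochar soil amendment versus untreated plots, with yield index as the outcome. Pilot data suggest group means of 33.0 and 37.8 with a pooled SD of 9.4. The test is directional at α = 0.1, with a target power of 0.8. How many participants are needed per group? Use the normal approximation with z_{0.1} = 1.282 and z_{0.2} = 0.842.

Cohen's d = |M₁ − M₂| / SD_pooled = |33.0 − 37.8| / 9.4 = 4.8 / 9.4 = 0.511.
For two independent groups with equal n: n = 2·((z_{α} + z_β) / d)².
z_{α} + z_β = 1.282 + 0.842 = 2.124.
n = 2 × (2.124 / 0.511)² = 2 × 4.157² = 2 × 17.28 = 34.6.
Round up to the next whole participant.

n = 35 per group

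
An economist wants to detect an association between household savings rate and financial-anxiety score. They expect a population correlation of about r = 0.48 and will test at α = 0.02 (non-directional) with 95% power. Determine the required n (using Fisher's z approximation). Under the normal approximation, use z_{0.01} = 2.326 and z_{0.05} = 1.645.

Fisher's z: C = ½·ln((1+r)/(1−r)) = ½·ln(2.8462) = 0.5230.
n = ((z_{α/2} + z_β)/C)² + 3.
(2.326 + 1.645) / 0.5230 = 3.971 / 0.5230 = 7.593.
n = 7.593² + 3 = 57.65 + 3 = 60.6.
Round up.

n = 61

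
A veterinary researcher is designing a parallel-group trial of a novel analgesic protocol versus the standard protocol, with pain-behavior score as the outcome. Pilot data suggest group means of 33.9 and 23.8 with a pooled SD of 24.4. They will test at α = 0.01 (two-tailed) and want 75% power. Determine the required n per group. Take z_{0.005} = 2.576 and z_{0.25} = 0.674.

n = 124 per group

Cohen's d = |M₁ − M₂| / SD_pooled = |33.9 − 23.8| / 24.4 = 10.1 / 24.4 = 0.414.
For two independent groups with equal n: n = 2·((z_{α/2} + z_β) / d)².
z_{α/2} + z_β = 2.576 + 0.674 = 3.250.
n = 2 × (3.250 / 0.414)² = 2 × 7.850² = 2 × 61.63 = 123.3.
Round up to the next whole participant.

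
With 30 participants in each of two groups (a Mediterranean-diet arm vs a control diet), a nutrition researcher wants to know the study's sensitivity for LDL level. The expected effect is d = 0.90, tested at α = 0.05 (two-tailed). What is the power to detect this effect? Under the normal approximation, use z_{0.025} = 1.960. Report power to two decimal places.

For two equal groups, power = Φ(d·√(n/2) − z_{α/2}).
d·√(n/2) = 0.90 × √(30/2) = 0.90 × 3.873 = 3.486.
z_β = 3.486 − 1.960 = 1.526.
Power = Φ(1.526) = 0.936.

power ≈ 0.94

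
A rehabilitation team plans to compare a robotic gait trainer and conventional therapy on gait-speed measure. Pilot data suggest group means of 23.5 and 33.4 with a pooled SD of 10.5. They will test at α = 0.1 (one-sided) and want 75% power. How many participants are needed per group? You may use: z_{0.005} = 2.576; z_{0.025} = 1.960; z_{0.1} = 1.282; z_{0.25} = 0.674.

n = 9 per group

Cohen's d = |M₁ − M₂| / SD_pooled = |23.5 − 33.4| / 10.5 = 9.9 / 10.5 = 0.943.
For two independent groups with equal n: n = 2·((z_{α} + z_β) / d)².
z_{α} + z_β = 1.282 + 0.674 = 1.956.
n = 2 × (1.956 / 0.943)² = 2 × 2.074² = 2 × 4.30 = 8.6.
Round up to the next whole participant.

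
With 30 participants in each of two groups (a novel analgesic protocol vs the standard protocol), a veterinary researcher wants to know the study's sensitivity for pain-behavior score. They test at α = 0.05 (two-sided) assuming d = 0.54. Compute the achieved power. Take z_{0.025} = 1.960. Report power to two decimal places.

For two equal groups, power = Φ(d·√(n/2) − z_{α/2}).
d·√(n/2) = 0.54 × √(30/2) = 0.54 × 3.873 = 2.091.
z_β = 2.091 − 1.960 = 0.131.
Power = Φ(0.131) = 0.552.

power ≈ 0.55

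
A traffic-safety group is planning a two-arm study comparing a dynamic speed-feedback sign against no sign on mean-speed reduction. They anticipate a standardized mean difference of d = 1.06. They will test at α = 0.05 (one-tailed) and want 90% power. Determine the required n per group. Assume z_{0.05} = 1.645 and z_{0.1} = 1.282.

n = 16 per group

For two independent groups with equal n: n = 2·((z_{α} + z_β) / d)².
z_{α} + z_β = 1.645 + 1.282 = 2.927.
n = 2 × (2.927 / 1.06)² = 2 × 2.761² = 2 × 7.62 = 15.2.
Round up to the next whole participant.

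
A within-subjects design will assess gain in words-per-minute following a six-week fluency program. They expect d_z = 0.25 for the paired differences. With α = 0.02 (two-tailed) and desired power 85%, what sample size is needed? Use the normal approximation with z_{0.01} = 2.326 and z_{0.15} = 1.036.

For a paired (one-sample on differences) test: n = ((z_{α/2} + z_β) / d)².
z_{α/2} + z_β = 2.326 + 1.036 = 3.362.
n = (3.362 / 0.25)² = 13.448² = 180.85.
Round up.

n = 181 pairs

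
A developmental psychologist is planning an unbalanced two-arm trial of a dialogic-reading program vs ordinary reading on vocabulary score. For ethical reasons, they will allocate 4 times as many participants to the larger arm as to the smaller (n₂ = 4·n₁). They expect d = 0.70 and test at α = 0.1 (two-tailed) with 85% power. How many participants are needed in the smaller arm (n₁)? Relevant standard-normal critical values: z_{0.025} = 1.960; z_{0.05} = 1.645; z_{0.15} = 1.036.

n₁ = 19

With allocation ratio k = n₂/n₁ = 4, Var(x̄₁−x̄₂) = σ²(1/n₁ + 1/(k·n₁)) = σ²·(k+1)/(k·n₁).
So n₁ = (1 + 1/k)·((z_{α/2} + z_β)/d)² = 1.250 × (2.681/0.70)².
n₁ = 1.250 × 14.67 = 18.3.
Round up: n₁ = 19, giving n₂ = 4 × 19 = 76.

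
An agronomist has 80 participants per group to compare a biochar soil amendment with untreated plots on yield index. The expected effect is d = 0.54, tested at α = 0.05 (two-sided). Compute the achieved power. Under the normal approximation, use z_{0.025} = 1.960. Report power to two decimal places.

For two equal groups, power = Φ(d·√(n/2) − z_{α/2}).
d·√(n/2) = 0.54 × √(80/2) = 0.54 × 6.325 = 3.415.
z_β = 3.415 − 1.960 = 1.455.
Power = Φ(1.455) = 0.927.

power ≈ 0.93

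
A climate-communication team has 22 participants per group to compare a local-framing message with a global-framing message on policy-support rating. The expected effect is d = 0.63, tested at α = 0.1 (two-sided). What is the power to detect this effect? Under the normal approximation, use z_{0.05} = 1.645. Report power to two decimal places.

For two equal groups, power = Φ(d·√(n/2) − z_{α/2}).
d·√(n/2) = 0.63 × √(22/2) = 0.63 × 3.317 = 2.089.
z_β = 2.089 − 1.645 = 0.444.
Power = Φ(0.444) = 0.672.

power ≈ 0.67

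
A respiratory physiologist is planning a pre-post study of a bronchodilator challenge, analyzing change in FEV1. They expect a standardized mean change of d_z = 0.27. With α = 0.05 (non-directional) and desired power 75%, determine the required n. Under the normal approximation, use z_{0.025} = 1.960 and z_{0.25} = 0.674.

n = 96 pairs

For a paired (one-sample on differences) test: n = ((z_{α/2} + z_β) / d)².
z_{α/2} + z_β = 1.960 + 0.674 = 2.634.
n = (2.634 / 0.27)² = 9.756² = 95.17.
Round up.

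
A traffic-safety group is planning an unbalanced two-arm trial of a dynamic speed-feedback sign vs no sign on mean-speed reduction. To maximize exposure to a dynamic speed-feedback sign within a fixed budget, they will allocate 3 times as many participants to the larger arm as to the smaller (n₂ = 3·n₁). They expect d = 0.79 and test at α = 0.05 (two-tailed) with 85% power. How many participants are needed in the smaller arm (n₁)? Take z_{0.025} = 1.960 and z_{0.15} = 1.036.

With allocation ratio k = n₂/n₁ = 3, Var(x̄₁−x̄₂) = σ²(1/n₁ + 1/(k·n₁)) = σ²·(k+1)/(k·n₁).
So n₁ = (1 + 1/k)·((z_{α/2} + z_β)/d)² = 1.333 × (2.996/0.79)².
n₁ = 1.333 × 14.38 = 19.2.
Round up: n₁ = 20, giving n₂ = 3 × 20 = 60.

n₁ = 20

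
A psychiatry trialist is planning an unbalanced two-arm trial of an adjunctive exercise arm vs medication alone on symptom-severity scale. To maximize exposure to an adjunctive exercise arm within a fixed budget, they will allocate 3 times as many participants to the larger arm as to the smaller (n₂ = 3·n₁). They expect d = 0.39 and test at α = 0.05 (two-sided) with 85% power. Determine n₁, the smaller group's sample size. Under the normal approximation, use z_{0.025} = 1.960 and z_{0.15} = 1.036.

n₁ = 79

With allocation ratio k = n₂/n₁ = 3, Var(x̄₁−x̄₂) = σ²(1/n₁ + 1/(k·n₁)) = σ²·(k+1)/(k·n₁).
So n₁ = (1 + 1/k)·((z_{α/2} + z_β)/d)² = 1.333 × (2.996/0.39)².
n₁ = 1.333 × 59.01 = 78.7.
Round up: n₁ = 79, giving n₂ = 3 × 79 = 237.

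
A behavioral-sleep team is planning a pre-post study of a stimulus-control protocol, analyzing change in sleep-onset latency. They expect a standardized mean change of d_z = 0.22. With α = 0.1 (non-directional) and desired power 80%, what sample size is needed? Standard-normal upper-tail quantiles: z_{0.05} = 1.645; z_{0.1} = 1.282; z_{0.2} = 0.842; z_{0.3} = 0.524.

n = 128 pairs

For a paired (one-sample on differences) test: n = ((z_{α/2} + z_β) / d)².
z_{α/2} + z_β = 1.645 + 0.842 = 2.487.
n = (2.487 / 0.22)² = 11.305² = 127.79.
Round up.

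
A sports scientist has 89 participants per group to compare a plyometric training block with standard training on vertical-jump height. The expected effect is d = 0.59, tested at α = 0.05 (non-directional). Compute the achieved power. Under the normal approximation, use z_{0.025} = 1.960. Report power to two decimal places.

power ≈ 0.98

For two equal groups, power = Φ(d·√(n/2) − z_{α/2}).
d·√(n/2) = 0.59 × √(89/2) = 0.59 × 6.671 = 3.936.
z_β = 3.936 − 1.960 = 1.976.
Power = Φ(1.976) = 0.976.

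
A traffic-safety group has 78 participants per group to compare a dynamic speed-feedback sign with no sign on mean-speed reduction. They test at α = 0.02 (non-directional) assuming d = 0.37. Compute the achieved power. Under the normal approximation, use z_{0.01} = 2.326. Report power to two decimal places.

For two equal groups, power = Φ(d·√(n/2) − z_{α/2}).
d·√(n/2) = 0.37 × √(78/2) = 0.37 × 6.245 = 2.311.
z_β = 2.311 − 2.326 = -0.015.
Power = Φ(-0.015) = 0.494.

power ≈ 0.49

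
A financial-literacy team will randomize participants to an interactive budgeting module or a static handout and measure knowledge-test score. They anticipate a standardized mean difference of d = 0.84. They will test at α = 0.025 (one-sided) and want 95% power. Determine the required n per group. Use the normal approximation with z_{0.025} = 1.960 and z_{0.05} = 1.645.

For two independent groups with equal n: n = 2·((z_{α} + z_β) / d)².
z_{α} + z_β = 1.960 + 1.645 = 3.605.
n = 2 × (3.605 / 0.84)² = 2 × 4.292² = 2 × 18.42 = 36.8.
Round up to the next whole participant.

n = 37 per group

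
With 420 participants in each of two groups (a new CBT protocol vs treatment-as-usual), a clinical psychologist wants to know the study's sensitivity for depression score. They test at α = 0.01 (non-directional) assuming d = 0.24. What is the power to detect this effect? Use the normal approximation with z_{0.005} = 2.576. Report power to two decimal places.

For two equal groups, power = Φ(d·√(n/2) − z_{α/2}).
d·√(n/2) = 0.24 × √(420/2) = 0.24 × 14.491 = 3.478.
z_β = 3.478 − 2.576 = 0.902.
Power = Φ(0.902) = 0.816.

power ≈ 0.82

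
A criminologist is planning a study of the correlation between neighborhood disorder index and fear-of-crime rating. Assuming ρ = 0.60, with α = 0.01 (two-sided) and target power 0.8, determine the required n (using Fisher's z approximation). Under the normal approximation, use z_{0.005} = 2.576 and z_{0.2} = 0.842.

Fisher's z: C = ½·ln((1+r)/(1−r)) = ½·ln(4.0000) = 0.6931.
n = ((z_{α/2} + z_β)/C)² + 3.
(2.576 + 0.842) / 0.6931 = 3.418 / 0.6931 = 4.931.
n = 4.931² + 3 = 24.32 + 3 = 27.3.
Round up.

n = 28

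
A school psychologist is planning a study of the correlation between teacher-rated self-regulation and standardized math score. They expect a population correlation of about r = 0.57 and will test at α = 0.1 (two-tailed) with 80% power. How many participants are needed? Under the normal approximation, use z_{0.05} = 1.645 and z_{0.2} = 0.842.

Fisher's z: C = ½·ln((1+r)/(1−r)) = ½·ln(3.6512) = 0.6475.
n = ((z_{α/2} + z_β)/C)² + 3.
(1.645 + 0.842) / 0.6475 = 2.487 / 0.6475 = 3.841.
n = 3.841² + 3 = 14.75 + 3 = 17.8.
Round up.

n = 18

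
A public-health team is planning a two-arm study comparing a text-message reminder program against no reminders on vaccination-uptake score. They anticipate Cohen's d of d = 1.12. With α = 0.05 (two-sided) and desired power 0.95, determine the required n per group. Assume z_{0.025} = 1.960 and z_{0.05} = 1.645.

For two independent groups with equal n: n = 2·((z_{α/2} + z_β) / d)².
z_{α/2} + z_β = 1.960 + 1.645 = 3.605.
n = 2 × (3.605 / 1.12)² = 2 × 3.219² = 2 × 10.36 = 20.7.
Round up to the next whole participant.

n = 21 per group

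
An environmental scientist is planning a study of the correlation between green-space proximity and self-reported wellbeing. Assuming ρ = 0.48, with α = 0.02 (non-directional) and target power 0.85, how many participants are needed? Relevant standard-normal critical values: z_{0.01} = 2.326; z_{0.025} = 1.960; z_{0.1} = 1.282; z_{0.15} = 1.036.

Fisher's z: C = ½·ln((1+r)/(1−r)) = ½·ln(2.8462) = 0.5230.
n = ((z_{α/2} + z_β)/C)² + 3.
(2.326 + 1.036) / 0.5230 = 3.362 / 0.5230 = 6.428.
n = 6.428² + 3 = 41.32 + 3 = 44.3.
Round up.

n = 45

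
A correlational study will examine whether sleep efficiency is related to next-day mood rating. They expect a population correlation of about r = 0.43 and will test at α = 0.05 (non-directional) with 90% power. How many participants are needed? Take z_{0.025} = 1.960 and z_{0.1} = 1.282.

Fisher's z: C = ½·ln((1+r)/(1−r)) = ½·ln(2.5088) = 0.4599.
n = ((z_{α/2} + z_β)/C)² + 3.
(1.960 + 1.282) / 0.4599 = 3.242 / 0.4599 = 7.049.
n = 7.049² + 3 = 49.69 + 3 = 52.7.
Round up.

n = 53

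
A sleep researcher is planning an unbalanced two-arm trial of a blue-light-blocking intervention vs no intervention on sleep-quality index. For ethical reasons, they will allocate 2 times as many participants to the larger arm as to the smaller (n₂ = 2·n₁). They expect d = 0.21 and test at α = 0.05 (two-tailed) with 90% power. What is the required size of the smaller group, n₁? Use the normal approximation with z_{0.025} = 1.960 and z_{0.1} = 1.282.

With allocation ratio k = n₂/n₁ = 2, Var(x̄₁−x̄₂) = σ²(1/n₁ + 1/(k·n₁)) = σ²·(k+1)/(k·n₁).
So n₁ = (1 + 1/k)·((z_{α/2} + z_β)/d)² = 1.500 × (3.242/0.21)².
n₁ = 1.500 × 238.33 = 357.5.
Round up: n₁ = 358, giving n₂ = 2 × 358 = 716.

n₁ = 358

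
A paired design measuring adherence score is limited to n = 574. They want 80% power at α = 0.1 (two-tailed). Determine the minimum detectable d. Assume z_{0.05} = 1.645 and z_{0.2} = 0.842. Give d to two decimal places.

d_min ≈ 0.10

For a single sample (or paired design) of n = 574: d_min = (z_{α/2} + z_β)/√n.
z-sum = 1.645 + 0.842 = 2.487.
d_min = 2.487 / √574 = 2.487 / 23.958 = 0.104.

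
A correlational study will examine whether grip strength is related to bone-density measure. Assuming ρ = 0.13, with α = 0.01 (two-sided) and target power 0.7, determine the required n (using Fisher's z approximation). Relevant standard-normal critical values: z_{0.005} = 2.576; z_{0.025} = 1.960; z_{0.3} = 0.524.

n = 566

Fisher's z: C = ½·ln((1+r)/(1−r)) = ½·ln(1.2989) = 0.1307.
n = ((z_{α/2} + z_β)/C)² + 3.
(2.576 + 0.524) / 0.1307 = 3.100 / 0.1307 = 23.718.
n = 23.718² + 3 = 562.56 + 3 = 565.6.
Round up.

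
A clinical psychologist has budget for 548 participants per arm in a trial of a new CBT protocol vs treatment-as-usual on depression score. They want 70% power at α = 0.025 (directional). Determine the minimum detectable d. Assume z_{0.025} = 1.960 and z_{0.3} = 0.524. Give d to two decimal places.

For two independent groups of n = 548 each: d_min = (z_{α} + z_β)·√(2/n).
z-sum = 1.960 + 0.524 = 2.484.
d_min = 2.484 × √(2/548) = 2.484 × 0.0604 = 0.150.

d_min ≈ 0.15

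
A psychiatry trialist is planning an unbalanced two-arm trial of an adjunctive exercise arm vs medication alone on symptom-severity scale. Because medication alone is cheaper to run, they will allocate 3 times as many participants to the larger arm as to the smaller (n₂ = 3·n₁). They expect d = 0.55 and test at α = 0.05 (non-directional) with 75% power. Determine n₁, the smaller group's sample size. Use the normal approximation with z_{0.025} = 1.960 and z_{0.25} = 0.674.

n₁ = 31

With allocation ratio k = n₂/n₁ = 3, Var(x̄₁−x̄₂) = σ²(1/n₁ + 1/(k·n₁)) = σ²·(k+1)/(k·n₁).
So n₁ = (1 + 1/k)·((z_{α/2} + z_β)/d)² = 1.333 × (2.634/0.55)².
n₁ = 1.333 × 22.94 = 30.6.
Round up: n₁ = 31, giving n₂ = 3 × 31 = 93.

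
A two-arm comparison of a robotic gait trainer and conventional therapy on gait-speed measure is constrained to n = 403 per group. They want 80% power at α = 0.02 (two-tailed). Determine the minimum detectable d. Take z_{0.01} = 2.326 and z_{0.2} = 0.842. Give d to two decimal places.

d_min ≈ 0.22

For two independent groups of n = 403 each: d_min = (z_{α/2} + z_β)·√(2/n).
z-sum = 2.326 + 0.842 = 3.168.
d_min = 3.168 × √(2/403) = 3.168 × 0.0704 = 0.223.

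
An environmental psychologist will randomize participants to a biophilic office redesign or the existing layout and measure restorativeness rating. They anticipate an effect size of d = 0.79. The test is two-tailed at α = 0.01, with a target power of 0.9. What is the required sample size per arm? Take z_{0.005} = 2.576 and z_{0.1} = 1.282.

n = 48 per group

For two independent groups with equal n: n = 2·((z_{α/2} + z_β) / d)².
z_{α/2} + z_β = 2.576 + 1.282 = 3.858.
n = 2 × (3.858 / 0.79)² = 2 × 4.884² = 2 × 23.85 = 47.7.
Round up to the next whole participant.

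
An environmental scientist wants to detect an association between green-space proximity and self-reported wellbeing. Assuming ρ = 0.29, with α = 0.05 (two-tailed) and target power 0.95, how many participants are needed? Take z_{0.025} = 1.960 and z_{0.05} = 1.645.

n = 149

Fisher's z: C = ½·ln((1+r)/(1−r)) = ½·ln(1.8169) = 0.2986.
n = ((z_{α/2} + z_β)/C)² + 3.
(1.960 + 1.645) / 0.2986 = 3.605 / 0.2986 = 12.073.
n = 12.073² + 3 = 145.76 + 3 = 148.8.
Round up.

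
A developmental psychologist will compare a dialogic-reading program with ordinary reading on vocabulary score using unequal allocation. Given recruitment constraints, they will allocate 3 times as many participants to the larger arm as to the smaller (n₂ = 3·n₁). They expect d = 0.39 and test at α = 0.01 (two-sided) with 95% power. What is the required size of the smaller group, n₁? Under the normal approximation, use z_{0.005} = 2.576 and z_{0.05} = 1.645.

n₁ = 157

With allocation ratio k = n₂/n₁ = 3, Var(x̄₁−x̄₂) = σ²(1/n₁ + 1/(k·n₁)) = σ²·(k+1)/(k·n₁).
So n₁ = (1 + 1/k)·((z_{α/2} + z_β)/d)² = 1.333 × (4.221/0.39)².
n₁ = 1.333 × 117.14 = 156.2.
Round up: n₁ = 157, giving n₂ = 3 × 157 = 471.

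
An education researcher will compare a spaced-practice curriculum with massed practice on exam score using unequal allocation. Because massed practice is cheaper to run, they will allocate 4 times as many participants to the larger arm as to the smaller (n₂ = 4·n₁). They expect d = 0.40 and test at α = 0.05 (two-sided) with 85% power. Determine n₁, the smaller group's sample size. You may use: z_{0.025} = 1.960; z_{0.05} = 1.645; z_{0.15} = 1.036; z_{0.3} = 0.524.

n₁ = 71

With allocation ratio k = n₂/n₁ = 4, Var(x̄₁−x̄₂) = σ²(1/n₁ + 1/(k·n₁)) = σ²·(k+1)/(k·n₁).
So n₁ = (1 + 1/k)·((z_{α/2} + z_β)/d)² = 1.250 × (2.996/0.40)².
n₁ = 1.250 × 56.10 = 70.1.
Round up: n₁ = 71, giving n₂ = 4 × 71 = 284.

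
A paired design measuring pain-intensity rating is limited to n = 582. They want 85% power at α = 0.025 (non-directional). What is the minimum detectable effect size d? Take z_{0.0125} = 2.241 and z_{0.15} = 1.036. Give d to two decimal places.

For a single sample (or paired design) of n = 582: d_min = (z_{α/2} + z_β)/√n.
z-sum = 2.241 + 1.036 = 3.277.
d_min = 3.277 / √582 = 3.277 / 24.125 = 0.136.

d_min ≈ 0.14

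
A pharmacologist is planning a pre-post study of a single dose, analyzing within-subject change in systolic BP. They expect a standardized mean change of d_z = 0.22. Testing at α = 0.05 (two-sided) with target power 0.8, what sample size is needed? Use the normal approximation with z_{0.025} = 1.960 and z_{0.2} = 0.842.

n = 163 pairs

For a paired (one-sample on differences) test: n = ((z_{α/2} + z_β) / d)².
z_{α/2} + z_β = 1.960 + 0.842 = 2.802.
n = (2.802 / 0.22)² = 12.736² = 162.21.
Round up.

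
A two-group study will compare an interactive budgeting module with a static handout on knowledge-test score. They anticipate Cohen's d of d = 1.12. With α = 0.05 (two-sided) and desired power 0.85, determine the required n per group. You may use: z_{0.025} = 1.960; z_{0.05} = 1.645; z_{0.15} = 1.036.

n = 15 per group

For two independent groups with equal n: n = 2·((z_{α/2} + z_β) / d)².
z_{α/2} + z_β = 1.960 + 1.036 = 2.996.
n = 2 × (2.996 / 1.12)² = 2 × 2.675² = 2 × 7.16 = 14.3.
Round up to the next whole participant.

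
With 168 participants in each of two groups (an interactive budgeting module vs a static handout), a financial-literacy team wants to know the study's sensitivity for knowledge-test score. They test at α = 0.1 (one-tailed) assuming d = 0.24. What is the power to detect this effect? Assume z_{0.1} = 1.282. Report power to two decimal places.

For two equal groups, power = Φ(d·√(n/2) − z_{α}).
d·√(n/2) = 0.24 × √(168/2) = 0.24 × 9.165 = 2.200.
z_β = 2.200 − 1.282 = 0.918.
Power = Φ(0.918) = 0.821.

power ≈ 0.82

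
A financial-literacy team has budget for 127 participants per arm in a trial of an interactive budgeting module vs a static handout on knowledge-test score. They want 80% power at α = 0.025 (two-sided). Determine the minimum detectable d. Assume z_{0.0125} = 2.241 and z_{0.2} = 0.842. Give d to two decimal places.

For two independent groups of n = 127 each: d_min = (z_{α/2} + z_β)·√(2/n).
z-sum = 2.241 + 0.842 = 3.083.
d_min = 3.083 × √(2/127) = 3.083 × 0.1255 = 0.387.

d_min ≈ 0.39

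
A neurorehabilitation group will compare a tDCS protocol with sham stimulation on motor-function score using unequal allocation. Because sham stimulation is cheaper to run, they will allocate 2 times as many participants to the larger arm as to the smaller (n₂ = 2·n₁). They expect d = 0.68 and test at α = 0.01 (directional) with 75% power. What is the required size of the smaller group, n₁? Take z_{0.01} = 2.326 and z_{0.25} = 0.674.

With allocation ratio k = n₂/n₁ = 2, Var(x̄₁−x̄₂) = σ²(1/n₁ + 1/(k·n₁)) = σ²·(k+1)/(k·n₁).
So n₁ = (1 + 1/k)·((z_{α} + z_β)/d)² = 1.500 × (3.000/0.68)².
n₁ = 1.500 × 19.46 = 29.2.
Round up: n₁ = 30, giving n₂ = 2 × 30 = 60.

n₁ = 30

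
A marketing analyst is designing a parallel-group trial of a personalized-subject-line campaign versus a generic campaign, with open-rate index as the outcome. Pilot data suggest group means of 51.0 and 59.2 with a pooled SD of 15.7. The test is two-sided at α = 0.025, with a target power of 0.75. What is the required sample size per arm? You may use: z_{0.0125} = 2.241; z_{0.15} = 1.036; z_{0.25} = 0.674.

n = 63 per group

Cohen's d = |M₁ − M₂| / SD_pooled = |51.0 − 59.2| / 15.7 = 8.2 / 15.7 = 0.522.
For two independent groups with equal n: n = 2·((z_{α/2} + z_β) / d)².
z_{α/2} + z_β = 2.241 + 0.674 = 2.915.
n = 2 × (2.915 / 0.522)² = 2 × 5.584² = 2 × 31.18 = 62.4.
Round up to the next whole participant.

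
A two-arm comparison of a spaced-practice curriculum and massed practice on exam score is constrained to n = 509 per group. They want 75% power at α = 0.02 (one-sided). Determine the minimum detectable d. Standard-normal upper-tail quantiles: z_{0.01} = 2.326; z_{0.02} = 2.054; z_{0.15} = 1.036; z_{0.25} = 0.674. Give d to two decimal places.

d_min ≈ 0.17

For two independent groups of n = 509 each: d_min = (z_{α} + z_β)·√(2/n).
z-sum = 2.054 + 0.674 = 2.728.
d_min = 2.728 × √(2/509) = 2.728 × 0.0627 = 0.171.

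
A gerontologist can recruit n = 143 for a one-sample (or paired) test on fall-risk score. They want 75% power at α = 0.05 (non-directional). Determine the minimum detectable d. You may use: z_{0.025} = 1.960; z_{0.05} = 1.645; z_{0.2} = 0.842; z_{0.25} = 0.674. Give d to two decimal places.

For a single sample (or paired design) of n = 143: d_min = (z_{α/2} + z_β)/√n.
z-sum = 1.960 + 0.674 = 2.634.
d_min = 2.634 / √143 = 2.634 / 11.958 = 0.220.

d_min ≈ 0.22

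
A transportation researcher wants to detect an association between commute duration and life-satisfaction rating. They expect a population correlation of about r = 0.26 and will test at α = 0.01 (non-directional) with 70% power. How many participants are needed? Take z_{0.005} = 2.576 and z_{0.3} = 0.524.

Fisher's z: C = ½·ln((1+r)/(1−r)) = ½·ln(1.7027) = 0.2661.
n = ((z_{α/2} + z_β)/C)² + 3.
(2.576 + 0.524) / 0.2661 = 3.100 / 0.2661 = 11.650.
n = 11.650² + 3 = 135.72 + 3 = 138.7.
Round up.

n = 139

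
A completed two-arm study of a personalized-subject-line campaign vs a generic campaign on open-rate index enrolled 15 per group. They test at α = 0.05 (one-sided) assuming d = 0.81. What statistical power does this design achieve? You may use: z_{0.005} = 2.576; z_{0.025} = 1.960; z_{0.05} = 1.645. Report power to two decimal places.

power ≈ 0.72

For two equal groups, power = Φ(d·√(n/2) − z_{α}).
d·√(n/2) = 0.81 × √(15/2) = 0.81 × 2.739 = 2.218.
z_β = 2.218 − 1.645 = 0.573.
Power = Φ(0.573) = 0.717.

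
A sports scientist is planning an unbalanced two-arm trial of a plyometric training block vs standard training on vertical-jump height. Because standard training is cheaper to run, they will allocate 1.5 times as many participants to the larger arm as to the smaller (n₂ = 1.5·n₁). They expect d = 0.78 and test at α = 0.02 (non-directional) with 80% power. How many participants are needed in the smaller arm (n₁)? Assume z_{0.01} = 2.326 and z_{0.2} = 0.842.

n₁ = 28

With allocation ratio k = n₂/n₁ = 1.5, Var(x̄₁−x̄₂) = σ²(1/n₁ + 1/(k·n₁)) = σ²·(k+1)/(k·n₁).
So n₁ = (1 + 1/k)·((z_{α/2} + z_β)/d)² = 1.667 × (3.168/0.78)².
n₁ = 1.667 × 16.50 = 27.5.
Round up: n₁ = 28, giving n₂ = 1.5 × 28 = 42.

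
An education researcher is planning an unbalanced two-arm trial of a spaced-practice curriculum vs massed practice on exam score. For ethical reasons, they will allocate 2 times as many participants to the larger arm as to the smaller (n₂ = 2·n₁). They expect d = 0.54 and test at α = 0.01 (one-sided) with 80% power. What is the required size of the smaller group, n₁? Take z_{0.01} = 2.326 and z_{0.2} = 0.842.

With allocation ratio k = n₂/n₁ = 2, Var(x̄₁−x̄₂) = σ²(1/n₁ + 1/(k·n₁)) = σ²·(k+1)/(k·n₁).
So n₁ = (1 + 1/k)·((z_{α} + z_β)/d)² = 1.500 × (3.168/0.54)².
n₁ = 1.500 × 34.42 = 51.6.
Round up: n₁ = 52, giving n₂ = 2 × 52 = 104.

n₁ = 52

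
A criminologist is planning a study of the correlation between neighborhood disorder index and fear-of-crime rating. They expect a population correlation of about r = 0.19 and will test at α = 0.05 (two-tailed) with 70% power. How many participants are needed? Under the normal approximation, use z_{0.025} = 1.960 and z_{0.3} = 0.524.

n = 170

Fisher's z: C = ½·ln((1+r)/(1−r)) = ½·ln(1.4691) = 0.1923.
n = ((z_{α/2} + z_β)/C)² + 3.
(1.960 + 0.524) / 0.1923 = 2.484 / 0.1923 = 12.917.
n = 12.917² + 3 = 166.86 + 3 = 169.9.
Round up.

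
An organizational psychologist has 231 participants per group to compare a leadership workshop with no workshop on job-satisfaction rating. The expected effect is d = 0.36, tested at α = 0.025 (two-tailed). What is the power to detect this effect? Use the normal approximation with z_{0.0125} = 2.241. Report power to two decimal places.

power ≈ 0.95

For two equal groups, power = Φ(d·√(n/2) − z_{α/2}).
d·√(n/2) = 0.36 × √(231/2) = 0.36 × 10.747 = 3.869.
z_β = 3.869 − 2.241 = 1.628.
Power = Φ(1.628) = 0.948.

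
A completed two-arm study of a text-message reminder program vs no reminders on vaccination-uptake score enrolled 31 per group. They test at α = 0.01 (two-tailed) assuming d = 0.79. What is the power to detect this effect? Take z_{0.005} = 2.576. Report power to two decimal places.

power ≈ 0.70

For two equal groups, power = Φ(d·√(n/2) − z_{α/2}).
d·√(n/2) = 0.79 × √(31/2) = 0.79 × 3.937 = 3.110.
z_β = 3.110 − 2.576 = 0.534.
Power = Φ(0.534) = 0.703.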